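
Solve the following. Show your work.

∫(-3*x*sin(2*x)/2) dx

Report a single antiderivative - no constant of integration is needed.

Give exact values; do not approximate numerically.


Step 1. Integrate ∫(-3*x*sin(2*x)/2) dx by parts with u = x, dv = (-3*sin(2*x)/2) dx, so v = 3*cos(2*x)/4: now 3*x*cos(2*x)/4 + ∫(-3*cos(2*x)/4) dx.
Step 2. Evaluate the standard form: now 3*x*cos(2*x)/4 - 3*sin(2*x)/8.
Answer: 3*x*cos(2*x)/4 - 3*sin(2*x)/8.


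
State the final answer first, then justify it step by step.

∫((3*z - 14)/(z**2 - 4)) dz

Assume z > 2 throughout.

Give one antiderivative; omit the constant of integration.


The answer is -2*log(z - 2) + 5*log(z + 2).
Step 1. Decompose ∫((3*z - 14)/(z**2 - 4)) dz by partial fractions, (3*z - 14)/(z**2 - 4) = 5/(z + 2) - 2/(z - 2): now ∫(-2/(z - 2)) dz + ∫(5/(z + 2)) dz.
Step 2. Evaluate the standard form [assuming z > -2]: now 5*log(z + 2) + ∫(-2/(z - 2)) dz.
Step 3. Evaluate the standard form [assuming z > 2]: now -2*log(z - 2) + 5*log(z + 2).
Answer: -2*log(z - 2) + 5*log(z + 2).


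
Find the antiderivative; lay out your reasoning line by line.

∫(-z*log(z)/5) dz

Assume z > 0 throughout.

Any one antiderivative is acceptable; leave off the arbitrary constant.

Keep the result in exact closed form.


Step 1. Integrate ∫(-z*log(z)/5) dz by parts with u = log(z), dv = (-z/5) dz, so v = -z**2/10 [assuming z > 0]: now -z**2*log(z)/10 + ∫(z/10) dz.
Step 2. Evaluate the standard form: now -z**2*log(z)/10 + z**2/20.
Answer: -z**2*log(z)/10 + z**2/20.


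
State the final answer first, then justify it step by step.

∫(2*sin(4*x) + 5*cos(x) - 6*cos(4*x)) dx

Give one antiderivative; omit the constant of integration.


The answer is 5*sin(x) - 3*sin(4*x)/2 - cos(4*x)/2.
Step 1. Rewrite: now ∫(2*sin(4*x)) dx + ∫(5*cos(x)) dx + ∫(-6*cos(4*x)) dx.
Step 2. Evaluate the standard form: now -3*sin(4*x)/2 + ∫(2*sin(4*x)) dx + ∫(5*cos(x)) dx.
Step 3. Evaluate the standard form: now -3*sin(4*x)/2 - cos(4*x)/2 + ∫(5*cos(x)) dx.
Step 4. Evaluate the standard form: now 5*sin(x) - 3*sin(4*x)/2 - cos(4*x)/2.
Answer: 5*sin(x) - 3*sin(4*x)/2 - cos(4*x)/2.


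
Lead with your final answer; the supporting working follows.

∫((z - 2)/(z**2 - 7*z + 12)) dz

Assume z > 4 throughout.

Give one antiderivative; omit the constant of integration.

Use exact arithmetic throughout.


The answer is 2*log(z - 4) - log(z - 3).
Step 1. Decompose ∫((z - 2)/(z**2 - 7*z + 12)) dz by partial fractions, (z - 2)/(z**2 - 7*z + 12) = -1/(z - 3) + 2/(z - 4): now ∫(2/(z - 4)) dz + ∫(-1/(z - 3)) dz.
Step 2. Evaluate the standard form [assuming z > 4]: now 2*log(z - 4) + ∫(-1/(z - 3)) dz.
Step 3. Evaluate the standard form [assuming z > 3]: now 2*log(z - 4) - log(z - 3).
Answer: 2*log(z - 4) - log(z - 3).


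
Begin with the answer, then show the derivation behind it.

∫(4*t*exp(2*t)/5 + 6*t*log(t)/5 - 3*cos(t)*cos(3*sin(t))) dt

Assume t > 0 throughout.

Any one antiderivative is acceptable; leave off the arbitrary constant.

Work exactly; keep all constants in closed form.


The answer is 3*t**2*log(t)/5 - 3*t**2/10 + 2*t*exp(2*t)/5 - exp(2*t)/5 - sin(3*sin(t)).
Step 1. Rewrite: now ∫(4*t*exp(2*t)/5) dt + ∫(6*t*log(t)/5) dt + ∫(-3*cos(t)*cos(3*sin(t))) dt.
Step 2. Integrate ∫(4*t*exp(2*t)/5) dt by parts with u = t, dv = (4*exp(2*t)/5) dt, so v = 2*exp(2*t)/5: now 2*t*exp(2*t)/5 + ∫(6*t*log(t)/5) dt + ∫(-3*cos(t)*cos(3*sin(t))) dt + ∫(-2*exp(2*t)/5) dt.
Step 3. Evaluate the standard form: now 2*t*exp(2*t)/5 - exp(2*t)/5 + ∫(6*t*log(t)/5) dt + ∫(-3*cos(t)*cos(3*sin(t))) dt.
Step 4. Substitute u = sin(t), turning ∫(-3*cos(t)*cos(3*sin(t))) dt into ∫(-3*cos(3*u)) du: now 2*t*exp(2*t)/5 - exp(2*t)/5 + ∫(6*t*log(t)/5) dt + ∫(-3*cos(3*u)) du.
Step 5. Evaluate the standard form: now 2*t*exp(2*t)/5 - exp(2*t)/5 - sin(3*u) + ∫(6*t*log(t)/5) dt.
Step 6. Substitute back u = sin(t): now 2*t*exp(2*t)/5 - exp(2*t)/5 - sin(3*sin(t)) + ∫(6*t*log(t)/5) dt.
Step 7. Integrate ∫(6*t*log(t)/5) dt by parts with u = log(t), dv = (6*t/5) dt, so v = 3*t**2/5 [assuming t > 0]: now 3*t**2*log(t)/5 + 2*t*exp(2*t)/5 - exp(2*t)/5 - sin(3*sin(t)) + ∫(-3*t/5) dt.
Step 8. Evaluate the standard form: now 3*t**2*log(t)/5 - 3*t**2/10 + 2*t*exp(2*t)/5 - exp(2*t)/5 - sin(3*sin(t)).
Answer: 3*t**2*log(t)/5 - 3*t**2/10 + 2*t*exp(2*t)/5 - exp(2*t)/5 - sin(3*sin(t)).


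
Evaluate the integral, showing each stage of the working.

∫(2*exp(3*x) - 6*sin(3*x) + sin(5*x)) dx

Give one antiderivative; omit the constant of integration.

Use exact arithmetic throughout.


Step 1. Rewrite: now ∫(2*exp(3*x)) dx + ∫(-6*sin(3*x)) dx + ∫(sin(5*x)) dx.
Step 2. Evaluate the standard form: now 2*cos(3*x) + ∫(2*exp(3*x)) dx + ∫(sin(5*x)) dx.
Step 3. Evaluate the standard form: now 2*exp(3*x)/3 + 2*cos(3*x) + ∫(sin(5*x)) dx.
Step 4. Evaluate the standard form: now 2*exp(3*x)/3 + 2*cos(3*x) - cos(5*x)/5.
Answer: 2*exp(3*x)/3 + 2*cos(3*x) - cos(5*x)/5.


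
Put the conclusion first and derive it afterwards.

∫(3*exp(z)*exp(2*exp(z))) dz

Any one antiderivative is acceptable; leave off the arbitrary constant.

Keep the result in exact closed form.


The answer is 3*exp(2*exp(z))/2.
Step 1. Substitute u = exp(z), turning ∫(3*exp(z)*exp(2*exp(z))) dz into ∫(3*exp(2*u)) du: now ∫(3*exp(2*u)) du.
Step 2. Evaluate the standard form: now 3*exp(2*u)/2.
Step 3. Substitute back u = exp(z): now 3*exp(2*exp(z))/2.
Answer: 3*exp(2*exp(z))/2.


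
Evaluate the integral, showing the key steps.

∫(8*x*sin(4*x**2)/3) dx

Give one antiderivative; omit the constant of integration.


Step 1. Substitute u = x**2, turning ∫(8*x*sin(4*x**2)/3) dx into ∫(4*sin(4*u)/3) du: now ∫(4*sin(4*u)/3) du.
Step 2. Evaluate the standard form: now -cos(4*u)/3.
Step 3. Substitute back u = x**2: now -cos(4*x**2)/3.
Answer: -cos(4*x**2)/3.


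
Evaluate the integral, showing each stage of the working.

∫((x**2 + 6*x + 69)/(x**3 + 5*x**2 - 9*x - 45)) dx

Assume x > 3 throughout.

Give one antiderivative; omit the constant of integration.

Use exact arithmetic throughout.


Step 1. Decompose ∫((x**2 + 6*x + 69)/(x**3 + 5*x**2 - 9*x - 45)) dx by partial fractions, (x**2 + 6*x + 69)/(x**3 + 5*x**2 - 9*x - 45) = 4/(x + 5) - 5/(x + 3) + 2/(x - 3): now ∫(2/(x - 3)) dx + ∫(-5/(x + 3)) dx + ∫(4/(x + 5)) dx.
Step 2. Evaluate the standard form [assuming x > -5]: now 4*log(x + 5) + ∫(2/(x - 3)) dx + ∫(-5/(x + 3)) dx.
Step 3. Evaluate the standard form [assuming x > -3]: now -5*log(x + 3) + 4*log(x + 5) + ∫(2/(x - 3)) dx.
Step 4. Evaluate the standard form [assuming x > 3]: now 2*log(x - 3) - 5*log(x + 3) + 4*log(x + 5).
Answer: 2*log(x - 3) - 5*log(x + 3) + 4*log(x + 5).


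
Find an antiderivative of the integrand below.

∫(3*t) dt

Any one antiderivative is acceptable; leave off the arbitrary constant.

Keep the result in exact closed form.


Answer: 3*t**2/2.


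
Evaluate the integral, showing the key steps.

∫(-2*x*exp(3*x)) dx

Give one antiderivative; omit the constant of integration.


Step 1. Integrate ∫(-2*x*exp(3*x)) dx by parts with u = x, dv = (-2*exp(3*x)) dx, so v = -2*exp(3*x)/3: now -2*x*exp(3*x)/3 + ∫(2*exp(3*x)/3) dx.
Step 2. Evaluate the standard form: now -2*x*exp(3*x)/3 + 2*exp(3*x)/9.
Answer: -2*x*exp(3*x)/3 + 2*exp(3*x)/9.


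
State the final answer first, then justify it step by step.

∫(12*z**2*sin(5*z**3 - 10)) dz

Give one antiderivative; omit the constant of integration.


The answer is -4*cos(5*z**3 - 10)/5.
Step 1. Substitute u = z**3 - 2, turning ∫(12*z**2*sin(5*z**3 - 10)) dz into ∫(4*sin(5*u)) du: now ∫(4*sin(5*u)) du.
Step 2. Evaluate the standard form: now -4*cos(5*u)/5.
Step 3. Substitute back u = z**3 - 2: now -4*cos(5*z**3 - 10)/5.
Answer: -4*cos(5*z**3 - 10)/5.


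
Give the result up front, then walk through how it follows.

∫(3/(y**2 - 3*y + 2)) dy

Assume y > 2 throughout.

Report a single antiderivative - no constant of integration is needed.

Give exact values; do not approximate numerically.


The answer is 3*log(y - 2) - 3*log(y - 1).
Step 1. Decompose ∫(3/(y**2 - 3*y + 2)) dy by partial fractions, 3/(y**2 - 3*y + 2) = -3/(y - 1) + 3/(y - 2): now ∫(3/(y - 2)) dy + ∫(-3/(y - 1)) dy.
Step 2. Evaluate the standard form [assuming y > 1]: now -3*log(y - 1) + ∫(3/(y - 2)) dy.
Step 3. Evaluate the standard form [assuming y > 2]: now 3*log(y - 2) - 3*log(y - 1).
Answer: 3*log(y - 2) - 3*log(y - 1).


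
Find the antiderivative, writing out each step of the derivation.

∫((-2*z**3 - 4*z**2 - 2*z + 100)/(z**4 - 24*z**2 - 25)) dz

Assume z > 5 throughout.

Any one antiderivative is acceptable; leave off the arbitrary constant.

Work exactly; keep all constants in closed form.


Step 1. Decompose ∫((-2*z**3 - 4*z**2 - 2*z + 100)/(z**4 - 24*z**2 - 25)) dz by partial fractions, (-2*z**3 - 4*z**2 - 2*z + 100)/(z**4 - 24*z**2 - 25) = -4/(z**2 + 1) - 1/(z + 5) - 1/(z - 5): now ∫(-1/(z - 5)) dz + ∫(-1/(z + 5)) dz + ∫(-4/(z**2 + 1)) dz.
Step 2. Evaluate the standard form [assuming z > -5]: now -log(z + 5) + ∫(-1/(z - 5)) dz + ∫(-4/(z**2 + 1)) dz.
Step 3. Evaluate the standard form [assuming z > 5]: now -log(z - 5) - log(z + 5) + ∫(-4/(z**2 + 1)) dz.
Step 4. Evaluate the standard form: now -log(z - 5) - log(z + 5) - 4*atan(z).
Answer: -log(z - 5) - log(z + 5) - 4*atan(z).


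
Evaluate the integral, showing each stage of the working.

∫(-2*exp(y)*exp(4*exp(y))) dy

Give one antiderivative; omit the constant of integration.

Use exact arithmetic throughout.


Step 1. Substitute u = exp(y), turning ∫(-2*exp(y)*exp(4*exp(y))) dy into ∫(-2*exp(4*u)) du: now ∫(-2*exp(4*u)) du.
Step 2. Evaluate the standard form: now -exp(4*u)/2.
Step 3. Substitute back u = exp(y): now -exp(4*exp(y))/2.
Answer: -exp(4*exp(y))/2.


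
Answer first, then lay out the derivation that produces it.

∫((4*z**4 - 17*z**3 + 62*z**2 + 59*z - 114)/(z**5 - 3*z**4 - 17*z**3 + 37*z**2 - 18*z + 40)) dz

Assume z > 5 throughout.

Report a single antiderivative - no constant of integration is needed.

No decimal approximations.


The answer is 3*log(z - 5) - 2*log(z - 2) + 3*log(z + 4) - 4*atan(z).
Step 1. Decompose ∫((4*z**4 - 17*z**3 + 62*z**2 + 59*z - 114)/(z**5 - 3*z**4 - 17*z**3 + 37*z**2 - 18*z + 40)) dz by partial fractions, (4*z**4 - 17*z**3 + 62*z**2 + 59*z - 114)/(z**5 - 3*z**4 - 17*z**3 + 37*z**2 - 18*z + 40) = -4/(z**2 + 1) + 3/(z + 4) - 2/(z - 2) + 3/(z - 5): now ∫(3/(z - 5)) dz + ∫(-2/(z - 2)) dz + ∫(3/(z + 4)) dz + ∫(-4/(z**2 + 1)) dz.
Step 2. Evaluate the standard form [assuming z > -4]: now 3*log(z + 4) + ∫(3/(z - 5)) dz + ∫(-2/(z - 2)) dz + ∫(-4/(z**2 + 1)) dz.
Step 3. Evaluate the standard form [assuming z > 5]: now 3*log(z - 5) + 3*log(z + 4) + ∫(-2/(z - 2)) dz + ∫(-4/(z**2 + 1)) dz.
Step 4. Evaluate the standard form [assuming z > 2]: now 3*log(z - 5) - 2*log(z - 2) + 3*log(z + 4) + ∫(-4/(z**2 + 1)) dz.
Step 5. Evaluate the standard form: now 3*log(z - 5) - 2*log(z - 2) + 3*log(z + 4) - 4*atan(z).
Answer: 3*log(z - 5) - 2*log(z - 2) + 3*log(z + 4) - 4*atan(z).


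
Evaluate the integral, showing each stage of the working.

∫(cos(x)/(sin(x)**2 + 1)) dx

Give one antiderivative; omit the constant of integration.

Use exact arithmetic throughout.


Step 1. Substitute u = sin(x), turning ∫(cos(x)/(sin(x)**2 + 1)) dx into ∫(1/(u**2 + 1)) du: now ∫(1/(u**2 + 1)) du.
Step 2. Evaluate the standard form: now atan(u).
Step 3. Substitute back u = sin(x): now atan(sin(x)).
Answer: atan(sin(x)).


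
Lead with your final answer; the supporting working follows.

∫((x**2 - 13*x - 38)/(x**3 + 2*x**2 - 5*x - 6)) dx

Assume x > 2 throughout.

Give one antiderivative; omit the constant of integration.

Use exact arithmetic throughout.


The answer is -4*log(x - 2) + 4*log(x + 1) + log(x + 3).
Step 1. Decompose ∫((x**2 - 13*x - 38)/(x**3 + 2*x**2 - 5*x - 6)) dx by partial fractions, (x**2 - 13*x - 38)/(x**3 + 2*x**2 - 5*x - 6) = 1/(x + 3) + 4/(x + 1) - 4/(x - 2): now ∫(-4/(x - 2)) dx + ∫(4/(x + 1)) dx + ∫(1/(x + 3)) dx.
Step 2. Evaluate the standard form [assuming x > -1]: now 4*log(x + 1) + ∫(-4/(x - 2)) dx + ∫(1/(x + 3)) dx.
Step 3. Evaluate the standard form [assuming x > 2]: now -4*log(x - 2) + 4*log(x + 1) + ∫(1/(x + 3)) dx.
Step 4. Evaluate the standard form [assuming x > -3]: now -4*log(x - 2) + 4*log(x + 1) + log(x + 3).
Answer: -4*log(x - 2) + 4*log(x + 1) + log(x + 3).


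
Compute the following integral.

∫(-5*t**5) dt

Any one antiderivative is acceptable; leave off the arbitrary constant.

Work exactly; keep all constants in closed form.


Answer: -5*t**6/6.


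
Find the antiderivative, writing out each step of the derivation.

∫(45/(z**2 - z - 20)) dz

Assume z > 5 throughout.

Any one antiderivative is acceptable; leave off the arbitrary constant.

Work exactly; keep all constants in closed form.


Step 1. Decompose ∫(45/(z**2 - z - 20)) dz by partial fractions, 45/(z**2 - z - 20) = -5/(z + 4) + 5/(z - 5): now ∫(5/(z - 5)) dz + ∫(-5/(z + 4)) dz.
Step 2. Evaluate the standard form [assuming z > 5]: now 5*log(z - 5) + ∫(-5/(z + 4)) dz.
Step 3. Evaluate the standard form [assuming z > -4]: now 5*log(z - 5) - 5*log(z + 4).
Answer: 5*log(z - 5) - 5*log(z + 4).


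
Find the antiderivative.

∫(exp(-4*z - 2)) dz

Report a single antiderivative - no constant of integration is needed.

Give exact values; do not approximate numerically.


Answer: -exp(-4*z - 2)/4.


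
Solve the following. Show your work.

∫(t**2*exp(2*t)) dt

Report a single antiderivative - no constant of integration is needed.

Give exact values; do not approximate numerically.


Step 1. Integrate ∫(t**2*exp(2*t)) dt by parts with u = t**2, dv = (exp(2*t)) dt, so v = exp(2*t)/2: now t**2*exp(2*t)/2 + ∫(-t*exp(2*t)) dt.
Step 2. Integrate ∫(-t*exp(2*t)) dt by parts with u = t, dv = (-exp(2*t)) dt, so v = -exp(2*t)/2: now t**2*exp(2*t)/2 - t*exp(2*t)/2 + ∫(exp(2*t)/2) dt.
Step 3. Evaluate the standard form: now t**2*exp(2*t)/2 - t*exp(2*t)/2 + exp(2*t)/4.
Answer: t**2*exp(2*t)/2 - t*exp(2*t)/2 + exp(2*t)/4.


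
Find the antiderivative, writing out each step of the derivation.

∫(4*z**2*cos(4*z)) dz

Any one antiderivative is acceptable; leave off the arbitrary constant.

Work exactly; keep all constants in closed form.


Step 1. Integrate ∫(4*z**2*cos(4*z)) dz by parts with u = z**2, dv = (4*cos(4*z)) dz, so v = sin(4*z): now z**2*sin(4*z) + ∫(-2*z*sin(4*z)) dz.
Step 2. Integrate ∫(-2*z*sin(4*z)) dz by parts with u = z, dv = (-2*sin(4*z)) dz, so v = cos(4*z)/2: now z**2*sin(4*z) + z*cos(4*z)/2 + ∫(-cos(4*z)/2) dz.
Step 3. Evaluate the standard form: now z**2*sin(4*z) + z*cos(4*z)/2 - sin(4*z)/8.
Answer: z**2*sin(4*z) + z*cos(4*z)/2 - sin(4*z)/8.


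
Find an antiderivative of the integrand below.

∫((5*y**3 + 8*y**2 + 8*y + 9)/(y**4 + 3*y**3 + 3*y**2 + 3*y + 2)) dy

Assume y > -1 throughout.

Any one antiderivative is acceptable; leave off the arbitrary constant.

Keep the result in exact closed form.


Answer: 2*log(y + 1) + 3*log(y + 2) + atan(y).


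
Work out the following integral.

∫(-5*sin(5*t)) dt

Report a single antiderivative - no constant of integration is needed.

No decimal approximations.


Answer: cos(5*t).


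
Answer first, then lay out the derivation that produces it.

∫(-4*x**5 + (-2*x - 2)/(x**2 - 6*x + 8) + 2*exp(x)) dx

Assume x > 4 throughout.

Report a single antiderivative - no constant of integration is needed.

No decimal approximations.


The answer is -2*x**6/3 + 2*exp(x) - 5*log(x - 4) + 3*log(x - 2).
Step 1. Rewrite: now ∫(-4*x**5) dx + ∫((-2*x - 2)/(x**2 - 6*x + 8)) dx + ∫(2*exp(x)) dx.
Step 2. Decompose ∫((-2*x - 2)/(x**2 - 6*x + 8)) dx by partial fractions, (-2*x - 2)/(x**2 - 6*x + 8) = 3/(x - 2) - 5/(x - 4): now ∫(-4*x**5) dx + ∫(-5/(x - 4)) dx + ∫(3/(x - 2)) dx + ∫(2*exp(x)) dx.
Step 3. Evaluate the standard form [assuming x > 2]: now 3*log(x - 2) + ∫(-4*x**5) dx + ∫(-5/(x - 4)) dx + ∫(2*exp(x)) dx.
Step 4. Evaluate the standard form [assuming x > 4]: now -5*log(x - 4) + 3*log(x - 2) + ∫(-4*x**5) dx + ∫(2*exp(x)) dx.
Step 5. Evaluate the standard form: now 2*exp(x) - 5*log(x - 4) + 3*log(x - 2) + ∫(-4*x**5) dx.
Step 6. Evaluate the standard form: now -2*x**6/3 + 2*exp(x) - 5*log(x - 4) + 3*log(x - 2).
Answer: -2*x**6/3 + 2*exp(x) - 5*log(x - 4) + 3*log(x - 2).


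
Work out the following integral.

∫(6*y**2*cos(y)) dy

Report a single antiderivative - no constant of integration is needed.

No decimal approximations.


Answer: 6*y**2*sin(y) + 12*y*cos(y) - 12*sin(y).


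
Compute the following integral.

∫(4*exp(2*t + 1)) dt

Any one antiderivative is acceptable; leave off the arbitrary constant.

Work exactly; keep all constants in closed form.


Answer: 2*exp(2*t + 1).


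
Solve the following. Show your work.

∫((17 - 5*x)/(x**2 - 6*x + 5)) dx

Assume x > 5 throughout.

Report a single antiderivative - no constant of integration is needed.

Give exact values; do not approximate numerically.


Step 1. Decompose ∫((17 - 5*x)/(x**2 - 6*x + 5)) dx by partial fractions, (17 - 5*x)/(x**2 - 6*x + 5) = -3/(x - 1) - 2/(x - 5): now ∫(-2/(x - 5)) dx + ∫(-3/(x - 1)) dx.
Step 2. Evaluate the standard form [assuming x > 5]: now -2*log(x - 5) + ∫(-3/(x - 1)) dx.
Step 3. Evaluate the standard form [assuming x > 1]: now -2*log(x - 5) - 3*log(x - 1).
Answer: -2*log(x - 5) - 3*log(x - 1).


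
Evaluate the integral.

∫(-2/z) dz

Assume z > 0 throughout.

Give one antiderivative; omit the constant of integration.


Answer: -2*log(z).


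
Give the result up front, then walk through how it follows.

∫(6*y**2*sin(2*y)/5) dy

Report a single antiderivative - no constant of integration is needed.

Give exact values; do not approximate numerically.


The answer is -3*y**2*cos(2*y)/5 + 3*y*sin(2*y)/5 + 3*cos(2*y)/10.
Step 1. Integrate ∫(6*y**2*sin(2*y)/5) dy by parts with u = y**2, dv = (6*sin(2*y)/5) dy, so v = -3*cos(2*y)/5: now -3*y**2*cos(2*y)/5 + ∫(6*y*cos(2*y)/5) dy.
Step 2. Integrate ∫(6*y*cos(2*y)/5) dy by parts with u = y, dv = (6*cos(2*y)/5) dy, so v = 3*sin(2*y)/5: now -3*y**2*cos(2*y)/5 + 3*y*sin(2*y)/5 + ∫(-3*sin(2*y)/5) dy.
Step 3. Evaluate the standard form: now -3*y**2*cos(2*y)/5 + 3*y*sin(2*y)/5 + 3*cos(2*y)/10.
Answer: -3*y**2*cos(2*y)/5 + 3*y*sin(2*y)/5 + 3*cos(2*y)/10.


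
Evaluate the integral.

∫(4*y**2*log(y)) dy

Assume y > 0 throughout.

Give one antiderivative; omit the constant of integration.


Answer: 4*y**3*log(y)/3 - 4*y**3/9.


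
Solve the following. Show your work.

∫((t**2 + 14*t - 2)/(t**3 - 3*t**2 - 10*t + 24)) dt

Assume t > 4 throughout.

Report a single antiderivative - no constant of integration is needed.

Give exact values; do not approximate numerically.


Step 1. Decompose ∫((t**2 + 14*t - 2)/(t**3 - 3*t**2 - 10*t + 24)) dt by partial fractions, (t**2 + 14*t - 2)/(t**3 - 3*t**2 - 10*t + 24) = -1/(t + 3) - 3/(t - 2) + 5/(t - 4): now ∫(5/(t - 4)) dt + ∫(-3/(t - 2)) dt + ∫(-1/(t + 3)) dt.
Step 2. Evaluate the standard form [assuming t > 2]: now -3*log(t - 2) + ∫(5/(t - 4)) dt + ∫(-1/(t + 3)) dt.
Step 3. Evaluate the standard form [assuming t > -3]: now -3*log(t - 2) - log(t + 3) + ∫(5/(t - 4)) dt.
Step 4. Evaluate the standard form [assuming t > 4]: now 5*log(t - 4) - 3*log(t - 2) - log(t + 3).
Answer: 5*log(t - 4) - 3*log(t - 2) - log(t + 3).


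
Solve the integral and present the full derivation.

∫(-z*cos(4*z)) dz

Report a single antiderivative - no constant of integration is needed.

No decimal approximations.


Step 1. Integrate ∫(-z*cos(4*z)) dz by parts with u = z, dv = (-cos(4*z)) dz, so v = -sin(4*z)/4: now -z*sin(4*z)/4 + ∫(sin(4*z)/4) dz.
Step 2. Evaluate the standard form: now -z*sin(4*z)/4 - cos(4*z)/16.
Answer: -z*sin(4*z)/4 - cos(4*z)/16.


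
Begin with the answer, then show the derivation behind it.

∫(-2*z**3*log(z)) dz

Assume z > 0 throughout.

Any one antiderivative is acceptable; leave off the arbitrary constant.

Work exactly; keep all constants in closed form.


The answer is -z**4*log(z)/2 + z**4/8.
Step 1. Integrate ∫(-2*z**3*log(z)) dz by parts with u = log(z), dv = (-2*z**3) dz, so v = -z**4/2 [assuming z > 0]: now -z**4*log(z)/2 + ∫(z**3/2) dz.
Step 2. Evaluate the standard form: now -z**4*log(z)/2 + z**4/8.
Answer: -z**4*log(z)/2 + z**4/8.


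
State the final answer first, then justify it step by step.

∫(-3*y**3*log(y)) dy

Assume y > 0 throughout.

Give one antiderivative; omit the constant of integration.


The answer is -3*y**4*log(y)/4 + 3*y**4/16.
Step 1. Integrate ∫(-3*y**3*log(y)) dy by parts with u = log(y), dv = (-3*y**3) dy, so v = -3*y**4/4 [assuming y > 0]: now -3*y**4*log(y)/4 + ∫(3*y**3/4) dy.
Step 2. Evaluate the standard form: now -3*y**4*log(y)/4 + 3*y**4/16.
Answer: -3*y**4*log(y)/4 + 3*y**4/16.


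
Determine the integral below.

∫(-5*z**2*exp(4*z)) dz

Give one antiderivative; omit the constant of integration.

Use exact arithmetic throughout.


Answer: -5*z**2*exp(4*z)/4 + 5*z*exp(4*z)/8 - 5*exp(4*z)/32.


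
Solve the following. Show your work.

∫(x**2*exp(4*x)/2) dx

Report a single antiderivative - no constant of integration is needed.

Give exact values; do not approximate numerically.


Step 1. Integrate ∫(x**2*exp(4*x)/2) dx by parts with u = x**2, dv = (exp(4*x)/2) dx, so v = exp(4*x)/8: now x**2*exp(4*x)/8 + ∫(-x*exp(4*x)/4) dx.
Step 2. Integrate ∫(-x*exp(4*x)/4) dx by parts with u = x, dv = (-exp(4*x)/4) dx, so v = -exp(4*x)/16: now x**2*exp(4*x)/8 - x*exp(4*x)/16 + ∫(exp(4*x)/16) dx.
Step 3. Evaluate the standard form: now x**2*exp(4*x)/8 - x*exp(4*x)/16 + exp(4*x)/64.
Answer: x**2*exp(4*x)/8 - x*exp(4*x)/16 + exp(4*x)/64.


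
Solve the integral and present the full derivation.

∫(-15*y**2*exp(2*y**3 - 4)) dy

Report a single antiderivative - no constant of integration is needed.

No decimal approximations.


Step 1. Substitute u = y**3 - 2, turning ∫(-15*y**2*exp(2*y**3 - 4)) dy into ∫(-5*exp(2*u)) du: now ∫(-5*exp(2*u)) du.
Step 2. Evaluate the standard form: now -5*exp(2*u)/2.
Step 3. Substitute back u = y**3 - 2: now -5*exp(2*y**3 - 4)/2.
Answer: -5*exp(2*y**3 - 4)/2.


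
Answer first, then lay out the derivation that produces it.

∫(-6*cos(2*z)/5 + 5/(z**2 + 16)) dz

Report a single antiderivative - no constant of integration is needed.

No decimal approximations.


The answer is -3*sin(2*z)/5 + 5*atan(z/4)/4.
Step 1. Rewrite: now ∫(5/(z**2 + 16)) dz + ∫(-6*cos(2*z)/5) dz.
Step 2. Evaluate the standard form: now -3*sin(2*z)/5 + ∫(5/(z**2 + 16)) dz.
Step 3. Evaluate the standard form: now -3*sin(2*z)/5 + 5*atan(z/4)/4.
Answer: -3*sin(2*z)/5 + 5*atan(z/4)/4.


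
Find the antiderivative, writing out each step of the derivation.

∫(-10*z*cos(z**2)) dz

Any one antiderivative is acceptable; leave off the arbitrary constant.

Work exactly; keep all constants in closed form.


Step 1. Substitute u = z**2, turning ∫(-10*z*cos(z**2)) dz into ∫(-5*cos(u)) du: now ∫(-5*cos(u)) du.
Step 2. Evaluate the standard form: now -5*sin(u).
Step 3. Substitute back u = z**2: now -5*sin(z**2).
Answer: -5*sin(z**2).


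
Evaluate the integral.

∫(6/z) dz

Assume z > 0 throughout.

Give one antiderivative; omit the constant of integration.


Answer: 6*log(z).


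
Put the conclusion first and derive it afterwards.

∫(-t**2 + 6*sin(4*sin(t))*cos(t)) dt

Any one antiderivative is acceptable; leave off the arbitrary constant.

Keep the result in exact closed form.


The answer is -t**3/3 - 3*cos(4*sin(t))/2.
Step 1. Rewrite: now ∫(-t**2) dt + ∫(6*sin(4*sin(t))*cos(t)) dt.
Step 2. Evaluate the standard form: now -t**3/3 + ∫(6*sin(4*sin(t))*cos(t)) dt.
Step 3. Substitute u = sin(t), turning ∫(6*sin(4*sin(t))*cos(t)) dt into ∫(6*sin(4*u)) du: now -t**3/3 + ∫(6*sin(4*u)) du.
Step 4. Evaluate the standard form: now -t**3/3 - 3*cos(4*u)/2.
Step 5. Substitute back u = sin(t): now -t**3/3 - 3*cos(4*sin(t))/2.
Answer: -t**3/3 - 3*cos(4*sin(t))/2.


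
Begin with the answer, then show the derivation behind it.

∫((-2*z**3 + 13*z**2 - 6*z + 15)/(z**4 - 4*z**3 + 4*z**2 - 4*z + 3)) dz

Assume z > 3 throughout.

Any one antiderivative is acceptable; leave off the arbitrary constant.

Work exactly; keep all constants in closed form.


The answer is 3*log(z - 3) - 5*log(z - 1) + atan(z).
Step 1. Decompose ∫((-2*z**3 + 13*z**2 - 6*z + 15)/(z**4 - 4*z**3 + 4*z**2 - 4*z + 3)) dz by partial fractions, (-2*z**3 + 13*z**2 - 6*z + 15)/(z**4 - 4*z**3 + 4*z**2 - 4*z + 3) = 1/(z**2 + 1) - 5/(z - 1) + 3/(z - 3): now ∫(3/(z - 3)) dz + ∫(-5/(z - 1)) dz + ∫(1/(z**2 + 1)) dz.
Step 2. Evaluate the standard form [assuming z > 1]: now -5*log(z - 1) + ∫(3/(z - 3)) dz + ∫(1/(z**2 + 1)) dz.
Step 3. Evaluate the standard form [assuming z > 3]: now 3*log(z - 3) - 5*log(z - 1) + ∫(1/(z**2 + 1)) dz.
Step 4. Evaluate the standard form: now 3*log(z - 3) - 5*log(z - 1) + atan(z).
Answer: 3*log(z - 3) - 5*log(z - 1) + atan(z).


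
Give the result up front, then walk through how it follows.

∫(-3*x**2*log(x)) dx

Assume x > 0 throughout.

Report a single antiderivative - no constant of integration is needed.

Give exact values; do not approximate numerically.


The answer is -x**3*log(x) + x**3/3.
Step 1. Integrate ∫(-3*x**2*log(x)) dx by parts with u = log(x), dv = (-3*x**2) dx, so v = -x**3 [assuming x > 0]: now -x**3*log(x) + ∫(x**2) dx.
Step 2. Evaluate the standard form: now -x**3*log(x) + x**3/3.
Answer: -x**3*log(x) + x**3/3.


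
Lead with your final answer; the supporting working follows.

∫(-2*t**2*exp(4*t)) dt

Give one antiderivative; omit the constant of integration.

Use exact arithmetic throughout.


The answer is -t**2*exp(4*t)/2 + t*exp(4*t)/4 - exp(4*t)/16.
Step 1. Integrate ∫(-2*t**2*exp(4*t)) dt by parts with u = t**2, dv = (-2*exp(4*t)) dt, so v = -exp(4*t)/2: now -t**2*exp(4*t)/2 + ∫(t*exp(4*t)) dt.
Step 2. Integrate ∫(t*exp(4*t)) dt by parts with u = t, dv = (exp(4*t)) dt, so v = exp(4*t)/4: now -t**2*exp(4*t)/2 + t*exp(4*t)/4 + ∫(-exp(4*t)/4) dt.
Step 3. Evaluate the standard form: now -t**2*exp(4*t)/2 + t*exp(4*t)/4 - exp(4*t)/16.
Answer: -t**2*exp(4*t)/2 + t*exp(4*t)/4 - exp(4*t)/16.


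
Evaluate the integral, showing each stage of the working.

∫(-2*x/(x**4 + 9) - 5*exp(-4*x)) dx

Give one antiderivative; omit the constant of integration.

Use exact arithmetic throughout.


Step 1. Rewrite: now ∫(-2*x/(x**4 + 9)) dx + ∫(-5*exp(-4*x)) dx.
Step 2. Substitute u = x**2, turning ∫(-2*x/(x**4 + 9)) dx into ∫(-1/(u**2 + 9)) du: now ∫(-1/(u**2 + 9)) du + ∫(-5*exp(-4*x)) dx.
Step 3. Evaluate the standard form: now -atan(u/3)/3 + ∫(-5*exp(-4*x)) dx.
Step 4. Substitute back u = x**2: now -atan(x**2/3)/3 + ∫(-5*exp(-4*x)) dx.
Step 5. Evaluate the standard form: now -atan(x**2/3)/3 + 5*exp(-4*x)/4.
Answer: -atan(x**2/3)/3 + 5*exp(-4*x)/4.


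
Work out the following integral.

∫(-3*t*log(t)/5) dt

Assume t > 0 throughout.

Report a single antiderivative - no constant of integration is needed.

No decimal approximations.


Answer: -3*t**2*log(t)/10 + 3*t**2/20.


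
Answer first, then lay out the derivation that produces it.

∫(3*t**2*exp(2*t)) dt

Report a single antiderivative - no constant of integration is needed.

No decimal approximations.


The answer is 3*t**2*exp(2*t)/2 - 3*t*exp(2*t)/2 + 3*exp(2*t)/4.
Step 1. Integrate ∫(3*t**2*exp(2*t)) dt by parts with u = t**2, dv = (3*exp(2*t)) dt, so v = 3*exp(2*t)/2: now 3*t**2*exp(2*t)/2 + ∫(-3*t*exp(2*t)) dt.
Step 2. Integrate ∫(-3*t*exp(2*t)) dt by parts with u = t, dv = (-3*exp(2*t)) dt, so v = -3*exp(2*t)/2: now 3*t**2*exp(2*t)/2 - 3*t*exp(2*t)/2 + ∫(3*exp(2*t)/2) dt.
Step 3. Evaluate the standard form: now 3*t**2*exp(2*t)/2 - 3*t*exp(2*t)/2 + 3*exp(2*t)/4.
Answer: 3*t**2*exp(2*t)/2 - 3*t*exp(2*t)/2 + 3*exp(2*t)/4.


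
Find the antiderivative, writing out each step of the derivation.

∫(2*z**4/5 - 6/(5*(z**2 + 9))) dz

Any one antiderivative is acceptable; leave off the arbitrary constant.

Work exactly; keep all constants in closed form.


Step 1. Rewrite: now ∫(2*z**4/5) dz + ∫(-6/(5*(z**2 + 9))) dz.
Step 2. Evaluate the standard form: now -2*atan(z/3)/5 + ∫(2*z**4/5) dz.
Step 3. Evaluate the standard form: now 2*z**5/25 - 2*atan(z/3)/5.
Answer: 2*z**5/25 - 2*atan(z/3)/5.


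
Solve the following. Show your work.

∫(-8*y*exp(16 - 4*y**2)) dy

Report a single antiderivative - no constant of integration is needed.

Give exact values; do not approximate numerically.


Step 1. Substitute u = y**2 - 4, turning ∫(-8*y*exp(16 - 4*y**2)) dy into ∫(-4*exp(-4*u)) du: now ∫(-4*exp(-4*u)) du.
Step 2. Evaluate the standard form: now exp(-4*u).
Step 3. Substitute back u = y**2 - 4: now exp(16 - 4*y**2).
Answer: exp(16 - 4*y**2).


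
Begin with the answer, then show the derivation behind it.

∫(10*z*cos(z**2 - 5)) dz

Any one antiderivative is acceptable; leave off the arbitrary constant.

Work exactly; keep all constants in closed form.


The answer is 5*sin(z**2 - 5).
Step 1. Substitute u = z**2 - 5, turning ∫(10*z*cos(z**2 - 5)) dz into ∫(5*cos(u)) du: now ∫(5*cos(u)) du.
Step 2. Evaluate the standard form: now 5*sin(u).
Step 3. Substitute back u = z**2 - 5: now 5*sin(z**2 - 5).
Answer: 5*sin(z**2 - 5).


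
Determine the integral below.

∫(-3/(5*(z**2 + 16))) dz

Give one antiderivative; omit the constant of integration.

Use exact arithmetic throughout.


Answer: -3*atan(z/4)/20.


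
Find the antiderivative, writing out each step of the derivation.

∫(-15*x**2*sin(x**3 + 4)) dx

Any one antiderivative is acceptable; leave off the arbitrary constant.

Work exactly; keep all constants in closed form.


Step 1. Substitute u = x**3 + 4, turning ∫(-15*x**2*sin(x**3 + 4)) dx into ∫(-5*sin(u)) du: now ∫(-5*sin(u)) du.
Step 2. Evaluate the standard form: now 5*cos(u).
Step 3. Substitute back u = x**3 + 4: now 5*cos(x**3 + 4).
Answer: 5*cos(x**3 + 4).


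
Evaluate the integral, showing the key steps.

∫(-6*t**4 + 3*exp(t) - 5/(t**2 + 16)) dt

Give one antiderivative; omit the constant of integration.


Step 1. Rewrite: now ∫(-6*t**4) dt + ∫(-5/(t**2 + 16)) dt + ∫(3*exp(t)) dt.
Step 2. Evaluate the standard form: now -6*t**5/5 + ∫(-5/(t**2 + 16)) dt + ∫(3*exp(t)) dt.
Step 3. Evaluate the standard form: now -6*t**5/5 - 5*atan(t/4)/4 + ∫(3*exp(t)) dt.
Step 4. Evaluate the standard form: now -6*t**5/5 + 3*exp(t) - 5*atan(t/4)/4.
Answer: -6*t**5/5 + 3*exp(t) - 5*atan(t/4)/4.


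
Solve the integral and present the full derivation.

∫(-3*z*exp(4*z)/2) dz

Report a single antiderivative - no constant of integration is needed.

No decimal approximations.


Step 1. Integrate ∫(-3*z*exp(4*z)/2) dz by parts with u = z, dv = (-3*exp(4*z)/2) dz, so v = -3*exp(4*z)/8: now -3*z*exp(4*z)/8 + ∫(3*exp(4*z)/8) dz.
Step 2. Evaluate the standard form: now -3*z*exp(4*z)/8 + 3*exp(4*z)/32.
Answer: -3*z*exp(4*z)/8 + 3*exp(4*z)/32.


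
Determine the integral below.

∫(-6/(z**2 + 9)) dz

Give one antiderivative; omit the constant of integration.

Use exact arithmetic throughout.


Answer: -2*atan(z/3).


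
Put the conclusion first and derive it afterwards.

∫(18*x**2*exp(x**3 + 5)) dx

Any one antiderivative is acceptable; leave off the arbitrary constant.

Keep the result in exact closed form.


The answer is 6*exp(x**3 + 5).
Step 1. Substitute u = x**3 + 5, turning ∫(18*x**2*exp(x**3 + 5)) dx into ∫(6*exp(u)) du: now ∫(6*exp(u)) du.
Step 2. Evaluate the standard form: now 6*exp(u).
Step 3. Substitute back u = x**3 + 5: now 6*exp(x**3 + 5).
Answer: 6*exp(x**3 + 5).


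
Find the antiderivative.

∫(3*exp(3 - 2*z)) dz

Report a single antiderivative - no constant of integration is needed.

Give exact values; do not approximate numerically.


Answer: -3*exp(3 - 2*z)/2.


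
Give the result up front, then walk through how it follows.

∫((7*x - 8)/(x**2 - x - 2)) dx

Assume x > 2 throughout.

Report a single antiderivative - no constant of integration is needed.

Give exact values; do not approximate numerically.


The answer is 2*log(x - 2) + 5*log(x + 1).
Step 1. Decompose ∫((7*x - 8)/(x**2 - x - 2)) dx by partial fractions, (7*x - 8)/(x**2 - x - 2) = 5/(x + 1) + 2/(x - 2): now ∫(2/(x - 2)) dx + ∫(5/(x + 1)) dx.
Step 2. Evaluate the standard form [assuming x > -1]: now 5*log(x + 1) + ∫(2/(x - 2)) dx.
Step 3. Evaluate the standard form [assuming x > 2]: now 2*log(x - 2) + 5*log(x + 1).
Answer: 2*log(x - 2) + 5*log(x + 1).


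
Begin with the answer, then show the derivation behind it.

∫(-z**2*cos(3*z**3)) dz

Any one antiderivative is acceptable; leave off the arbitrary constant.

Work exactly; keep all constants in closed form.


The answer is -sin(3*z**3)/9.
Step 1. Substitute u = z**3, turning ∫(-z**2*cos(3*z**3)) dz into ∫(-cos(3*u)/3) du: now ∫(-cos(3*u)/3) du.
Step 2. Evaluate the standard form: now -sin(3*u)/9.
Step 3. Substitute back u = z**3: now -sin(3*z**3)/9.
Answer: -sin(3*z**3)/9.


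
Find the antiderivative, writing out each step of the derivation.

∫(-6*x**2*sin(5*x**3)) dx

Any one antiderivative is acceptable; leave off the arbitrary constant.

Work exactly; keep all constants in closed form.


Step 1. Substitute u = x**3, turning ∫(-6*x**2*sin(5*x**3)) dx into ∫(-2*sin(5*u)) du: now ∫(-2*sin(5*u)) du.
Step 2. Evaluate the standard form: now 2*cos(5*u)/5.
Step 3. Substitute back u = x**3: now 2*cos(5*x**3)/5.
Answer: 2*cos(5*x**3)/5.


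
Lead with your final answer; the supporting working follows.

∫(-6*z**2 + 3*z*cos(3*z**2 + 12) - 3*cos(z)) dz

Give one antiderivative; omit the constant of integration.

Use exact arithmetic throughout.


The answer is -2*z**3 - 3*sin(z) + sin(3*z**2 + 12)/2.
Step 1. Rewrite: now ∫(-6*z**2) dz + ∫(3*z*cos(3*z**2 + 12)) dz + ∫(-3*cos(z)) dz.
Step 2. Evaluate the standard form: now -3*sin(z) + ∫(-6*z**2) dz + ∫(3*z*cos(3*z**2 + 12)) dz.
Step 3. Substitute u = z**2 + 4, turning ∫(3*z*cos(3*z**2 + 12)) dz into ∫(3*cos(3*u)/2) du: now -3*sin(z) + ∫(-6*z**2) dz + ∫(3*cos(3*u)/2) du.
Step 4. Evaluate the standard form: now sin(3*u)/2 - 3*sin(z) + ∫(-6*z**2) dz.
Step 5. Substitute back u = z**2 + 4: now -3*sin(z) + sin(3*z**2 + 12)/2 + ∫(-6*z**2) dz.
Step 6. Evaluate the standard form: now -2*z**3 - 3*sin(z) + sin(3*z**2 + 12)/2.
Answer: -2*z**3 - 3*sin(z) + sin(3*z**2 + 12)/2.


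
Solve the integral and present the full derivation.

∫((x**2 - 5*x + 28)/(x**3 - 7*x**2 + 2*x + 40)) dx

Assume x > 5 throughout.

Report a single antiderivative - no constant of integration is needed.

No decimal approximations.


Step 1. Decompose ∫((x**2 - 5*x + 28)/(x**3 - 7*x**2 + 2*x + 40)) dx by partial fractions, (x**2 - 5*x + 28)/(x**3 - 7*x**2 + 2*x + 40) = 1/(x + 2) - 4/(x - 4) + 4/(x - 5): now ∫(4/(x - 5)) dx + ∫(-4/(x - 4)) dx + ∫(1/(x + 2)) dx.
Step 2. Evaluate the standard form [assuming x > -2]: now log(x + 2) + ∫(4/(x - 5)) dx + ∫(-4/(x - 4)) dx.
Step 3. Evaluate the standard form [assuming x > 5]: now 4*log(x - 5) + log(x + 2) + ∫(-4/(x - 4)) dx.
Step 4. Evaluate the standard form [assuming x > 4]: now 4*log(x - 5) - 4*log(x - 4) + log(x + 2).
Answer: 4*log(x - 5) - 4*log(x - 4) + log(x + 2).


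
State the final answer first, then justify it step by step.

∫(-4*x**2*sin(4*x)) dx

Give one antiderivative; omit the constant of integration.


The answer is x**2*cos(4*x) - x*sin(4*x)/2 - cos(4*x)/8.
Step 1. Integrate ∫(-4*x**2*sin(4*x)) dx by parts with u = x**2, dv = (-4*sin(4*x)) dx, so v = cos(4*x): now x**2*cos(4*x) + ∫(-2*x*cos(4*x)) dx.
Step 2. Integrate ∫(-2*x*cos(4*x)) dx by parts with u = x, dv = (-2*cos(4*x)) dx, so v = -sin(4*x)/2: now x**2*cos(4*x) - x*sin(4*x)/2 + ∫(sin(4*x)/2) dx.
Step 3. Evaluate the standard form: now x**2*cos(4*x) - x*sin(4*x)/2 - cos(4*x)/8.
Answer: x**2*cos(4*x) - x*sin(4*x)/2 - cos(4*x)/8.


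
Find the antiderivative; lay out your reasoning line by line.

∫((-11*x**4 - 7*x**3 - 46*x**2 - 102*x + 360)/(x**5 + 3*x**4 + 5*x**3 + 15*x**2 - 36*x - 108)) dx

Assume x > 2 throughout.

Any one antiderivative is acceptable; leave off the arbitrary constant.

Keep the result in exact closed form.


Step 1. Decompose ∫((-11*x**4 - 7*x**3 - 46*x**2 - 102*x + 360)/(x**5 + 3*x**4 + 5*x**3 + 15*x**2 - 36*x - 108)) dx by partial fractions, (-11*x**4 - 7*x**3 - 46*x**2 - 102*x + 360)/(x**5 + 3*x**4 + 5*x**3 + 15*x**2 - 36*x - 108) = 3/(x**2 + 9) - 5/(x + 3) - 5/(x + 2) - 1/(x - 2): now ∫(-1/(x - 2)) dx + ∫(-5/(x + 2)) dx + ∫(-5/(x + 3)) dx + ∫(3/(x**2 + 9)) dx.
Step 2. Evaluate the standard form [assuming x > 2]: now -log(x - 2) + ∫(-5/(x + 2)) dx + ∫(-5/(x + 3)) dx + ∫(3/(x**2 + 9)) dx.
Step 3. Evaluate the standard form [assuming x > -2]: now -log(x - 2) - 5*log(x + 2) + ∫(-5/(x + 3)) dx + ∫(3/(x**2 + 9)) dx.
Step 4. Evaluate the standard form [assuming x > -3]: now -log(x - 2) - 5*log(x + 2) - 5*log(x + 3) + ∫(3/(x**2 + 9)) dx.
Step 5. Evaluate the standard form: now -log(x - 2) - 5*log(x + 2) - 5*log(x + 3) + atan(x/3).
Answer: -log(x - 2) - 5*log(x + 2) - 5*log(x + 3) + atan(x/3).


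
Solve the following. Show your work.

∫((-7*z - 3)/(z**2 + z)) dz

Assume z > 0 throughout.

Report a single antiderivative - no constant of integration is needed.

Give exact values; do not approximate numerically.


Step 1. Decompose ∫((-7*z - 3)/(z**2 + z)) dz by partial fractions, (-7*z - 3)/(z**2 + z) = -4/(z + 1) - 3/z: now ∫(-3/z) dz + ∫(-4/(z + 1)) dz.
Step 2. Evaluate the standard form [assuming z > -1]: now -4*log(z + 1) + ∫(-3/z) dz.
Step 3. Evaluate the standard form [assuming z > 0]: now -3*log(z) - 4*log(z + 1).
Answer: -3*log(z) - 4*log(z + 1).


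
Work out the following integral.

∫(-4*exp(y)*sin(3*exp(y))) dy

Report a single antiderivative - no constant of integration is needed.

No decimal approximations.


Answer: 4*cos(3*exp(y))/3.


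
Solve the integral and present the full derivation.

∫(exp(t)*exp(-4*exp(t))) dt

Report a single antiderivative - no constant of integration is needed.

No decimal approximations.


Step 1. Substitute u = exp(t), turning ∫(exp(t)*exp(-4*exp(t))) dt into ∫(exp(-4*u)) du: now ∫(exp(-4*u)) du.
Step 2. Evaluate the standard form: now -exp(-4*u)/4.
Step 3. Substitute back u = exp(t): now -exp(-4*exp(t))/4.
Answer: -exp(-4*exp(t))/4.


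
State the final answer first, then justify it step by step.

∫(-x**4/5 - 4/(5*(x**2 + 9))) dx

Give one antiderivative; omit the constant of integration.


The answer is -x**5/25 - 4*atan(x/3)/15.
Step 1. Rewrite: now ∫(-x**4/5) dx + ∫(-4/(5*(x**2 + 9))) dx.
Step 2. Evaluate the standard form: now -4*atan(x/3)/15 + ∫(-x**4/5) dx.
Step 3. Evaluate the standard form: now -x**5/25 - 4*atan(x/3)/15.
Answer: -x**5/25 - 4*atan(x/3)/15.


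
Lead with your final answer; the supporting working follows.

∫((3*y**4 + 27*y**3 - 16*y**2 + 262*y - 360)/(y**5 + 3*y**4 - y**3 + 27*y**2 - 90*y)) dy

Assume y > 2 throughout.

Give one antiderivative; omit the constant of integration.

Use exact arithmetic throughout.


The answer is 4*log(y) + 2*log(y - 2) - 3*log(y + 5) - atan(y/3)/3.
Step 1. Decompose ∫((3*y**4 + 27*y**3 - 16*y**2 + 262*y - 360)/(y**5 + 3*y**4 - y**3 + 27*y**2 - 90*y)) dy by partial fractions, (3*y**4 + 27*y**3 - 16*y**2 + 262*y - 360)/(y**5 + 3*y**4 - y**3 + 27*y**2 - 90*y) = -1/(y**2 + 9) - 3/(y + 5) + 2/(y - 2) + 4/y: now ∫(4/y) dy + ∫(2/(y - 2)) dy + ∫(-3/(y + 5)) dy + ∫(-1/(y**2 + 9)) dy.
Step 2. Evaluate the standard form [assuming y > 0]: now 4*log(y) + ∫(2/(y - 2)) dy + ∫(-3/(y + 5)) dy + ∫(-1/(y**2 + 9)) dy.
Step 3. Evaluate the standard form [assuming y > -5]: now 4*log(y) - 3*log(y + 5) + ∫(2/(y - 2)) dy + ∫(-1/(y**2 + 9)) dy.
Step 4. Evaluate the standard form [assuming y > 2]: now 4*log(y) + 2*log(y - 2) - 3*log(y + 5) + ∫(-1/(y**2 + 9)) dy.
Step 5. Evaluate the standard form: now 4*log(y) + 2*log(y - 2) - 3*log(y + 5) - atan(y/3)/3.
Answer: 4*log(y) + 2*log(y - 2) - 3*log(y + 5) - atan(y/3)/3.


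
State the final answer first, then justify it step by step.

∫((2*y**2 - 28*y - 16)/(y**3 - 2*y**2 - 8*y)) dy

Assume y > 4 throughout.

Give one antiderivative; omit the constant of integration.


The answer is 2*log(y) - 4*log(y - 4) + 4*log(y + 2).
Step 1. Decompose ∫((2*y**2 - 28*y - 16)/(y**3 - 2*y**2 - 8*y)) dy by partial fractions, (2*y**2 - 28*y - 16)/(y**3 - 2*y**2 - 8*y) = 4/(y + 2) - 4/(y - 4) + 2/y: now ∫(2/y) dy + ∫(-4/(y - 4)) dy + ∫(4/(y + 2)) dy.
Step 2. Evaluate the standard form [assuming y > 0]: now 2*log(y) + ∫(-4/(y - 4)) dy + ∫(4/(y + 2)) dy.
Step 3. Evaluate the standard form [assuming y > -2]: now 2*log(y) + 4*log(y + 2) + ∫(-4/(y - 4)) dy.
Step 4. Evaluate the standard form [assuming y > 4]: now 2*log(y) - 4*log(y - 4) + 4*log(y + 2).
Answer: 2*log(y) - 4*log(y - 4) + 4*log(y + 2).
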